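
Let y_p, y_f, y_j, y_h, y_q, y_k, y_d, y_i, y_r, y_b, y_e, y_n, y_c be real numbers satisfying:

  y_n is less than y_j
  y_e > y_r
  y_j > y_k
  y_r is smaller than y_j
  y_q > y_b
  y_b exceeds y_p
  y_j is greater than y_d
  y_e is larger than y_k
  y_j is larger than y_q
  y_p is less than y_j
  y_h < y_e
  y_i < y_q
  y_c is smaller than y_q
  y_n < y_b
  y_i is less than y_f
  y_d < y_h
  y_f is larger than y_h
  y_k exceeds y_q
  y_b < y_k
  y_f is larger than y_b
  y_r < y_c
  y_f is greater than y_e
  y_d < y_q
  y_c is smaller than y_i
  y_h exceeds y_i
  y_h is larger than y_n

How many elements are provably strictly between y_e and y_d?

3

The relations place y_d below y_e. An element lies strictly between them when it is forced above y_d and also forced below y_e.
Above y_d: {y_q, y_h, y_k, y_j, y_f}. Below y_e: {y_n, y_r, y_c, y_p, y_b, y_i, y_q, y_h, y_k}.
Intersection: {y_q, y_h, y_k} — 3.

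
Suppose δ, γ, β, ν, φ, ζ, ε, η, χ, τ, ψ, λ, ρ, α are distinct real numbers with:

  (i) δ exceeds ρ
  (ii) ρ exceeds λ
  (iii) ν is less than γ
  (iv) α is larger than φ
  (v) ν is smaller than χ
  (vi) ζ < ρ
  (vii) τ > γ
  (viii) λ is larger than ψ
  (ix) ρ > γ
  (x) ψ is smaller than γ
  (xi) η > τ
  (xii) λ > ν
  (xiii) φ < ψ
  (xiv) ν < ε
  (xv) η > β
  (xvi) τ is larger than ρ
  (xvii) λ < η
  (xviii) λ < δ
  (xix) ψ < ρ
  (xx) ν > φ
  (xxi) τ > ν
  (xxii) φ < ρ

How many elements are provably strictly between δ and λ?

1

Chaining upward from λ reaches: ρ, τ, η.
Chaining downward from δ reaches: φ, ζ, ν, ψ, γ, ρ.
Strictly between λ and δ are those in both lists: ρ — 1 element.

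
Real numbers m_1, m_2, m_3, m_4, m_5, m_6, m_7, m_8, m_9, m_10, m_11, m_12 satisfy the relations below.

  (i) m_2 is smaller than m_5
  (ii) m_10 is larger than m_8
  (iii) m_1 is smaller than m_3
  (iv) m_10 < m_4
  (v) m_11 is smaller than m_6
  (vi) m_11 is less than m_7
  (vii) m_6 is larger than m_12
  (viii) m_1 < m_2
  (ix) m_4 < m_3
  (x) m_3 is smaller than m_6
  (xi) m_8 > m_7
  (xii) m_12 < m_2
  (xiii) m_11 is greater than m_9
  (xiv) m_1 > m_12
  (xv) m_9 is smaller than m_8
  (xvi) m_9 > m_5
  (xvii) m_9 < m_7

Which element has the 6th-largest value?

m_7

Piecing the relations together gives one ordering: m_12 < m_1 < m_2 < m_5 < m_9 < m_11 < m_7 < m_8 < m_10 < m_4 < m_3 < m_6.
Counting 6 from the largest end gives m_7.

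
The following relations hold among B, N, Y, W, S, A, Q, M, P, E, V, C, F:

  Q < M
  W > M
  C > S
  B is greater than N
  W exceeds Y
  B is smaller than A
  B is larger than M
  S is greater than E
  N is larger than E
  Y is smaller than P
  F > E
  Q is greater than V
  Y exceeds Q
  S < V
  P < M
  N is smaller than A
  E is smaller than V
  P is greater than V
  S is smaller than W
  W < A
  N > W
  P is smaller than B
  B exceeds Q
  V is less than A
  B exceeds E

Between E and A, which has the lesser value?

E

E < S < V < Q < Y < P < M < W < N < A, by transitivity through S, V, Q, Y, P, M, W, N.
So E < A; E is the smaller of the two.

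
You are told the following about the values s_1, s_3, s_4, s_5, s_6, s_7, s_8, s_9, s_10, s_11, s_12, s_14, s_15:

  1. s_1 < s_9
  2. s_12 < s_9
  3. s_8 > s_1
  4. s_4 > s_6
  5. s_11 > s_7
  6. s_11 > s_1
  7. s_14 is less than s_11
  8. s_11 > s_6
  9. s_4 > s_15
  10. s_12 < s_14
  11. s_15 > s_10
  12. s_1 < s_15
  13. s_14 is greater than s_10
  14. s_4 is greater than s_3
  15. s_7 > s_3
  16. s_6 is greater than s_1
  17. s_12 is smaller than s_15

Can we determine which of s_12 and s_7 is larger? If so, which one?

Following every chain through s_12: above s_12 we get s_15, s_4, s_14, s_9, s_11.
s_7 is not reached, and no chain runs the other way from s_7 to s_12.
So the given relations leave the order of s_12 and s_7 undetermined.

undetermined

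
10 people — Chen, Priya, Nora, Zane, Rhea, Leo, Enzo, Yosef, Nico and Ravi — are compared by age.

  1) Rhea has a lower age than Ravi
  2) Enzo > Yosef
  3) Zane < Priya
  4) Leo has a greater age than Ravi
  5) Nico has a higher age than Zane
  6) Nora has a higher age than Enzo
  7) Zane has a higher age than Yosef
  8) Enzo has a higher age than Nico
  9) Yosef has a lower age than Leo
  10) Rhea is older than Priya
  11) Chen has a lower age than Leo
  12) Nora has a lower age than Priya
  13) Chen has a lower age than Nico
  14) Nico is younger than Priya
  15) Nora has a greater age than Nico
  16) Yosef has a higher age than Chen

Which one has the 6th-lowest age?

Nora

Chaining the given pairs: Chen < Yosef < Zane < Nico < Enzo < Nora < Priya < Rhea < Ravi < Leo.
The 6th smallest is Nora.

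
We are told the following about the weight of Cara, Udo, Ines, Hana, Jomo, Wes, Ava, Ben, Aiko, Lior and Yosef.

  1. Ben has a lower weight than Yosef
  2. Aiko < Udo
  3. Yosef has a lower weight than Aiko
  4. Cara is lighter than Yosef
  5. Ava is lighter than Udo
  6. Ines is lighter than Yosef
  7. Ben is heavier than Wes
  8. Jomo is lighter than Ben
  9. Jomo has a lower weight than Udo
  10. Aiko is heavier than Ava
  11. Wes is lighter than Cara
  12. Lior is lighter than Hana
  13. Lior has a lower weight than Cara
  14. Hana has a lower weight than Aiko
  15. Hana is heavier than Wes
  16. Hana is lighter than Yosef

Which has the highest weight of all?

Udo

Lior is not greatest since Lior < Cara; Jomo is not greatest since Jomo < Udo; Wes is not greatest since Wes < Cara; Ben is not greatest since Ben < Yosef; Cara is not greatest since Cara < Yosef; Hana is not greatest since Hana < Yosef; Ines is not greatest since Ines < Yosef; Ava is not greatest since Ava < Udo; Yosef is not greatest since Yosef < Aiko; Aiko is not greatest since Aiko < Udo.
Only Udo has nothing above it, so Udo is the highest weight.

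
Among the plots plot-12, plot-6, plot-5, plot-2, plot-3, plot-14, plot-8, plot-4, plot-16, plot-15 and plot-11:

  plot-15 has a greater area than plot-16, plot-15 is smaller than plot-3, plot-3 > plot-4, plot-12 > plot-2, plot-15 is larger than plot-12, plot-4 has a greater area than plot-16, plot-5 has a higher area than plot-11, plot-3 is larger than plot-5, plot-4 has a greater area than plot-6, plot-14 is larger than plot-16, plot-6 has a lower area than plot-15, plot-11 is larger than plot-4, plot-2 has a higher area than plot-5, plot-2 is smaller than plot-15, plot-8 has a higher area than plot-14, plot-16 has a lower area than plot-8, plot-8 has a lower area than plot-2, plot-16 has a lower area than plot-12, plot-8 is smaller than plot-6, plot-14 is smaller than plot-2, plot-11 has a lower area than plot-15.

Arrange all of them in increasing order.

Nothing is placed below plot-16, so it is least; from there plot-16 < plot-14; plot-14 < plot-8; plot-8 < plot-6; plot-6 < plot-4; plot-4 < plot-11; plot-11 < plot-5; plot-5 < plot-2; plot-2 < plot-12; plot-12 < plot-15; plot-15 < plot-3, each given directly.

plot-16 < plot-14 < plot-8 < plot-6 < plot-4 < plot-11 < plot-5 < plot-2 < plot-12 < plot-15 < plot-3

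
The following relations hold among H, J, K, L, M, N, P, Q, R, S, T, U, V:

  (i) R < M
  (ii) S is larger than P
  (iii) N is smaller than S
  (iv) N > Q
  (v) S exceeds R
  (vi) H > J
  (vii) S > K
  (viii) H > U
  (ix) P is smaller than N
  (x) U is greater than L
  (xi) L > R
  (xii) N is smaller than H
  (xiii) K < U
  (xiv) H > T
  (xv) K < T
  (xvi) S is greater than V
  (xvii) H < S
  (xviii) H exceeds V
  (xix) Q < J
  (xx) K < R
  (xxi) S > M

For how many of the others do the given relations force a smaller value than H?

From H the given relations immediately reach J, V, U, N, T.
From those, K, L, Q, P — 9 in total.
From those, R — 10 in total.
No other element is forced below H by the given relations, so the count is 10.

10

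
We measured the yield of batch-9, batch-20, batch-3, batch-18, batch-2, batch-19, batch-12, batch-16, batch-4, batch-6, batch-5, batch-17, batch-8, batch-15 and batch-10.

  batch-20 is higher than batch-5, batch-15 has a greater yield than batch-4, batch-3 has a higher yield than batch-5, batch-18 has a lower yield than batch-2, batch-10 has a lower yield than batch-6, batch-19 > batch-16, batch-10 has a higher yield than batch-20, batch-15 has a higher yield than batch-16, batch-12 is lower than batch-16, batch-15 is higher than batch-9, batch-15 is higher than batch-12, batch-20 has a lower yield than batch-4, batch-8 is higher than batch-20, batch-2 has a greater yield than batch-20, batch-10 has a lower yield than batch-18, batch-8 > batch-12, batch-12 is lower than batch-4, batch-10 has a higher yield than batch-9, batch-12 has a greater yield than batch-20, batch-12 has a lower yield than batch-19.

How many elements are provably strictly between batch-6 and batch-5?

The relations place batch-5 below batch-6. An element lies strictly between them when it is forced above batch-5 and also forced below batch-6.
Above batch-5: {batch-20, batch-12, batch-10, batch-3, batch-16, batch-4, batch-18, batch-19, batch-15, batch-8, batch-2}. Below batch-6: {batch-20, batch-9, batch-10}.
Intersection: {batch-20, batch-10} — 2.

2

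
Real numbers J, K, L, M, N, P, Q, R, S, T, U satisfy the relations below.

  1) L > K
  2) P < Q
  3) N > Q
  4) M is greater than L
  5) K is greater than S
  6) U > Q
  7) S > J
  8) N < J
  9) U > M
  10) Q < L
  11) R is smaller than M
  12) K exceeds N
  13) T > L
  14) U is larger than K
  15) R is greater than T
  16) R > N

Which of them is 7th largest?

The consecutive relations fix a unique order: P < Q < N < J < S < K < L < T < R < M < U.
Counting 7 from the largest end gives S.

S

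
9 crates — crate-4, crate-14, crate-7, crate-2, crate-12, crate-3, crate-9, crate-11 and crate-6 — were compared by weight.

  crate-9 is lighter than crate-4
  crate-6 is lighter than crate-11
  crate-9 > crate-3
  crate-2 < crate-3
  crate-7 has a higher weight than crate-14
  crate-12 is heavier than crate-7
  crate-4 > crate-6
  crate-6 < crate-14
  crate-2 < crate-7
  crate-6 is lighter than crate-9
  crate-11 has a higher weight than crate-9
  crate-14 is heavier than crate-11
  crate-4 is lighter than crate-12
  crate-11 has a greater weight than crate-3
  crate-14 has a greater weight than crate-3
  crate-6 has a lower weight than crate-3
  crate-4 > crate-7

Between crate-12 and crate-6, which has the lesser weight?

Link the given pairs in sequence: crate-6 < crate-3; crate-3 < crate-9; crate-9 < crate-11; crate-11 < crate-14; crate-14 < crate-7; crate-7 < crate-4; crate-4 < crate-12.
Together: crate-6 < crate-3 < crate-9 < crate-11 < crate-14 < crate-7 < crate-4 < crate-12.
So crate-6 < crate-12; crate-6 is the lighter of the two.

crate-6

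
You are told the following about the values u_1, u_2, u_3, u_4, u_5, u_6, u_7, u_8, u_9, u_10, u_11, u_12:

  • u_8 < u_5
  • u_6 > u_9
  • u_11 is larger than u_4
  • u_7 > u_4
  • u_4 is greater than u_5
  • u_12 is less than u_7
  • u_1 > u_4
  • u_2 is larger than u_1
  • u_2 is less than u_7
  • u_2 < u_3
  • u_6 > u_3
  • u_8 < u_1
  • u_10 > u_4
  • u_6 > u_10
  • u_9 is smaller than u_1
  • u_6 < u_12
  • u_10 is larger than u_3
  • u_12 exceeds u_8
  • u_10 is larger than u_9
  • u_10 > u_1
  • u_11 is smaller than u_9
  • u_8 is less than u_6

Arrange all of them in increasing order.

The consecutive links are each given: u_8 < u_5; u_5 < u_4; u_4 < u_11; u_11 < u_9; u_9 < u_1; u_1 < u_2; u_2 < u_3; u_3 < u_10; u_10 < u_6; u_6 < u_12; u_12 < u_7.

u_8 < u_5 < u_4 < u_11 < u_9 < u_1 < u_2 < u_3 < u_10 < u_6 < u_12 < u_7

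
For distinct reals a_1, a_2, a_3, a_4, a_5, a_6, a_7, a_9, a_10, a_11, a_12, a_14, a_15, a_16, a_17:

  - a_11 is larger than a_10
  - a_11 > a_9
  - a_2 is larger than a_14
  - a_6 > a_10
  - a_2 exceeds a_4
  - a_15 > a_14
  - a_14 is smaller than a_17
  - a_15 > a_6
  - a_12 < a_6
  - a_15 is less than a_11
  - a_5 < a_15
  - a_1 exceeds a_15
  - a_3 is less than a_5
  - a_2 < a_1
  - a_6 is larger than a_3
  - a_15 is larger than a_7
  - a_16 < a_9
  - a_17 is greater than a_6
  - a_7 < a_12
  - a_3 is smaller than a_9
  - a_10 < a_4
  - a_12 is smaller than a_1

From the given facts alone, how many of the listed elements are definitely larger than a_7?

Directly above a_7: a_12, a_15.
One step further: a_6, a_1, a_11 (5 so far).
One step further: a_17 (6 so far).
Nothing else is reachable above a_7; 6 in all.

6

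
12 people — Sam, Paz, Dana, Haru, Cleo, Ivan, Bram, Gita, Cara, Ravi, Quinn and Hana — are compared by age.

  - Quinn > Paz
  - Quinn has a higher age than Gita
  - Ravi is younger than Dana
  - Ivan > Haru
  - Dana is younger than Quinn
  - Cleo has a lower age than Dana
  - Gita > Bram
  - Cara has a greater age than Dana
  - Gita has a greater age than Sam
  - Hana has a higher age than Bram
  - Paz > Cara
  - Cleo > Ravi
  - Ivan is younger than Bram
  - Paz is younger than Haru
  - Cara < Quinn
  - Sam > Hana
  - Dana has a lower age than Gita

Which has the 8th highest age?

Chaining the given pairs: Ravi < Cleo < Dana < Cara < Paz < Haru < Ivan < Bram < Hana < Sam < Gita < Quinn.
The 8th largest is Paz.

Paz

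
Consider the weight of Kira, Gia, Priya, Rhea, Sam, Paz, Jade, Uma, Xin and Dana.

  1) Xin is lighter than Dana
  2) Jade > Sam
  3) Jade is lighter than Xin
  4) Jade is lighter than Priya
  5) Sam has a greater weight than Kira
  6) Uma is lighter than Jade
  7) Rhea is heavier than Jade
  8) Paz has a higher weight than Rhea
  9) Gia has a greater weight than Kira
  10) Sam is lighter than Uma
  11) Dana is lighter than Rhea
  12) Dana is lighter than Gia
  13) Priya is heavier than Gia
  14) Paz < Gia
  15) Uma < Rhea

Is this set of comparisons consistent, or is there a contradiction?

consistent

Every relation is compatible with Kira < Sam < Uma < Jade < Xin < Dana < Rhea < Paz < Gia < Priya; the set is consistent.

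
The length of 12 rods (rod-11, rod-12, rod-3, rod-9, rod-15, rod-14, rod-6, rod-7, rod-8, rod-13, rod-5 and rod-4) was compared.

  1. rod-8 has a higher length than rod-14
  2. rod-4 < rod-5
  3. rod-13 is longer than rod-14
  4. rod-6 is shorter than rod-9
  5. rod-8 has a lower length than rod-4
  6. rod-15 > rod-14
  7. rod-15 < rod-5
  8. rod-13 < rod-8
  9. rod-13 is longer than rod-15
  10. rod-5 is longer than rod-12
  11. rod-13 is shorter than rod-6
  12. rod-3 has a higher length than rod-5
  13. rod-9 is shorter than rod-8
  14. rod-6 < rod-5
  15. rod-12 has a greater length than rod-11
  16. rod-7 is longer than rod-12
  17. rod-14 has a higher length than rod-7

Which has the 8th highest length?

The consecutive relations fix a unique order: rod-11 < rod-12 < rod-7 < rod-14 < rod-15 < rod-13 < rod-6 < rod-9 < rod-8 < rod-4 < rod-5 < rod-3.
The 8th largest is rod-15.

rod-15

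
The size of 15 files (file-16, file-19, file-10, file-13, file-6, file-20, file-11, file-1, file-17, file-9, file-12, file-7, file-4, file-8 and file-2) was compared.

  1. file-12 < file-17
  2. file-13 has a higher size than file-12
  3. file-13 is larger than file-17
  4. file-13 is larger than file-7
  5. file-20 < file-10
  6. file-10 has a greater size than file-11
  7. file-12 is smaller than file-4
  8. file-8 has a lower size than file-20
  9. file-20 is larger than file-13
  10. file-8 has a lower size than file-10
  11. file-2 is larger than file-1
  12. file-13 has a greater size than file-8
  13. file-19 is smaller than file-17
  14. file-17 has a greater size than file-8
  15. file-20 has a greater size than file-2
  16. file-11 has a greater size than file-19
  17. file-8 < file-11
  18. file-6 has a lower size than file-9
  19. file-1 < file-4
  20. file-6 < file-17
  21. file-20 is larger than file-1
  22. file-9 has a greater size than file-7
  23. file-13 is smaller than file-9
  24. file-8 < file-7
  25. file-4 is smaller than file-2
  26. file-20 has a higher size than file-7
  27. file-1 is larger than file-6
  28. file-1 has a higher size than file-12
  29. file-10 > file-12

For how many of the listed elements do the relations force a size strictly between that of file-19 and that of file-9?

Chaining upward from file-19 reaches: file-17, file-11, file-13, file-20, file-10.
Chaining downward from file-9 reaches: file-6, file-12, file-8, file-7, file-17, file-13.
Strictly between file-19 and file-9 are those in both lists: file-17, file-13 — 2 elements.

2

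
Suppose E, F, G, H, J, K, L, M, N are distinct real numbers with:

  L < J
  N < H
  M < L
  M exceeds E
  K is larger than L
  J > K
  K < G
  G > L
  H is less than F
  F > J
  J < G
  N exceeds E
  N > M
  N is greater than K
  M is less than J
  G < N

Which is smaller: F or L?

L < K < J < G < N < H < F, by transitivity through K, J, G, N, H.
So L < F; L is the smaller of the two.

L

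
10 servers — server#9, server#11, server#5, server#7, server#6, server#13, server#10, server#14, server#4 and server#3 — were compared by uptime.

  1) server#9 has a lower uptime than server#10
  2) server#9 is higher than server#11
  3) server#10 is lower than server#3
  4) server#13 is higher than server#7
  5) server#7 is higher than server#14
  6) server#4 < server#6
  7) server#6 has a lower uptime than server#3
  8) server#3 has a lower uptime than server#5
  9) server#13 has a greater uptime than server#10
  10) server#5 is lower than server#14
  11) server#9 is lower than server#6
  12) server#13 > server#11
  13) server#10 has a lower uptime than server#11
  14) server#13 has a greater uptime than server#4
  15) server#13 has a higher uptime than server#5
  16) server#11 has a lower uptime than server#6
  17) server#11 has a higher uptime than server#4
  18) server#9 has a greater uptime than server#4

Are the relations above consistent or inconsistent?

We have server#11 < server#9 stated directly, yet also server#9 < server#10 < server#11 by chaining the others — so server#9 < server#11. Contradiction.

inconsistent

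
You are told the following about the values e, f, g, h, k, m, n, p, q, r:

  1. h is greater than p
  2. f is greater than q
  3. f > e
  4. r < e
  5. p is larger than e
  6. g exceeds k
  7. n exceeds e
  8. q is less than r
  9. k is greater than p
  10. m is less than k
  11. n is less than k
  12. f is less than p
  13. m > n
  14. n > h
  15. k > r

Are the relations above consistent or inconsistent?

The single ordering q < r < e < f < p < h < n < m < k < g satisfies every listed relation, so no contradiction arises.

consistent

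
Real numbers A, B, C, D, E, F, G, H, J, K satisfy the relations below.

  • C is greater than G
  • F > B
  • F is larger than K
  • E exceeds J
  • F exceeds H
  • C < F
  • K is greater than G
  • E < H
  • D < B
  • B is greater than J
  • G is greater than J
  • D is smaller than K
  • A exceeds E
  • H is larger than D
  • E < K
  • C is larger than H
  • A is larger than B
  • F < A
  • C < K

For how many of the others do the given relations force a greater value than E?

From E the given relations immediately reach H, K, A.
From those, C, F — 5 in total.
No other element is forced above E by the given relations, so the count is 5.

5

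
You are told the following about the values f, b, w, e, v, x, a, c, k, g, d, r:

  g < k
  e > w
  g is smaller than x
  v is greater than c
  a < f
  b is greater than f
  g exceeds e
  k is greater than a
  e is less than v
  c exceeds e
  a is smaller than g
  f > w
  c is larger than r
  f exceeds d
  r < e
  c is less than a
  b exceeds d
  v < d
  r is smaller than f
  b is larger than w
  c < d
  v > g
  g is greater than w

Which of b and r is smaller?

r

Link the given pairs in sequence: r < e; e < c; c < a; a < g; g < v; v < d; d < f; f < b.
Chaining these gives r < e < c < a < g < v < d < f < b.
So r < b; r is the smaller of the two.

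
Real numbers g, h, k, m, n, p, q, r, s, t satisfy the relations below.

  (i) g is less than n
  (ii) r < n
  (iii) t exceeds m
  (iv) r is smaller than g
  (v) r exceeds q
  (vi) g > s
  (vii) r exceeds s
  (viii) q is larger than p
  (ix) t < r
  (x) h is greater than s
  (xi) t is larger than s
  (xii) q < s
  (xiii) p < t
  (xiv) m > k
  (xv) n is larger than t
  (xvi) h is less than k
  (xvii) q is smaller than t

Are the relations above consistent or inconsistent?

consistent

Every relation is compatible with p < q < s < h < k < m < t < r < g < n; the set is consistent.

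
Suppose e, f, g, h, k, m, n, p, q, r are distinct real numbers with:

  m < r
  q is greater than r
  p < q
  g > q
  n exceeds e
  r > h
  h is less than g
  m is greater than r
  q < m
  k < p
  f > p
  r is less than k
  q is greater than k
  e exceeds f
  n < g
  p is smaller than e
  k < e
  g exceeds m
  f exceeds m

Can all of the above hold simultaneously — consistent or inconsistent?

Chaining the given relations yields r < k < p < q < m, so r < m. But one relation states m < r. These cannot both hold.

inconsistent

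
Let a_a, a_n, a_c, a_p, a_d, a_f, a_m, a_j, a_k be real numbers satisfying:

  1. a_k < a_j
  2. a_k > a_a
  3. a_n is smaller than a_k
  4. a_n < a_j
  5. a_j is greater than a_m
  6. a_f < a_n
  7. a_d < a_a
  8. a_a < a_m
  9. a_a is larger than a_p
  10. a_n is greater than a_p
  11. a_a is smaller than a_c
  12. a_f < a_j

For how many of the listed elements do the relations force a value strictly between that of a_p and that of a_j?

4

Chaining upward from a_p reaches: a_a, a_m, a_n, a_k, a_c.
Chaining downward from a_j reaches: a_d, a_a, a_m, a_f, a_n, a_k.
Strictly between a_p and a_j are those in both lists: a_a, a_m, a_n, a_k — 4 elements.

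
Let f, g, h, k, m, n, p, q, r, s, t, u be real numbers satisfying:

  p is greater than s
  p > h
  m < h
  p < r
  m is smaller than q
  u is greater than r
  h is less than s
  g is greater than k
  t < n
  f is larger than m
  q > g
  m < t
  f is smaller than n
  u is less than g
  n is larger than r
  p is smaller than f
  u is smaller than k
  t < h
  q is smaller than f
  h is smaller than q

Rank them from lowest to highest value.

The consecutive links are each given: m < t; t < h; h < s; s < p; p < r; r < u; u < k; k < g; g < q; q < f; f < n.

m < t < h < s < p < r < u < k < g < q < f < n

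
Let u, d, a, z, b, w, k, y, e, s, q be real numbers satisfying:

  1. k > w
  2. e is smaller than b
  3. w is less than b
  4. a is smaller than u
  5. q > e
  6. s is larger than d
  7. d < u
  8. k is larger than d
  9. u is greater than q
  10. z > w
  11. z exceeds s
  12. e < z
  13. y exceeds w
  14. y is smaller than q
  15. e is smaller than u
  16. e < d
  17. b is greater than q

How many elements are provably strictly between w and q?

1

The relations place w below q. An element lies strictly between them when it is forced above w and also forced below q.
Above w: {y, k, z, u, b}. Below q: {y, e}.
Intersection: {y} — 1.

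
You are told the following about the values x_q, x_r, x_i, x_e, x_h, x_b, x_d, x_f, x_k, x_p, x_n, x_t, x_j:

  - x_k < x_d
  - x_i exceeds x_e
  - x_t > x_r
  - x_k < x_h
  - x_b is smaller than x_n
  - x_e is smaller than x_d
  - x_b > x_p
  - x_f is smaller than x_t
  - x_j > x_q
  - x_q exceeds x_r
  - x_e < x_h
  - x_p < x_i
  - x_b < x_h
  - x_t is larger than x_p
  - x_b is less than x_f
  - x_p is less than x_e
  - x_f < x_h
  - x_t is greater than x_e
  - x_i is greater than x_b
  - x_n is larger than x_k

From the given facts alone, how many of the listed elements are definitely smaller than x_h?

From x_h the given relations immediately reach x_k, x_b, x_e, x_f.
From those, x_p — 5 in total.
No other element is forced below x_h by the given relations, so the count is 5.

5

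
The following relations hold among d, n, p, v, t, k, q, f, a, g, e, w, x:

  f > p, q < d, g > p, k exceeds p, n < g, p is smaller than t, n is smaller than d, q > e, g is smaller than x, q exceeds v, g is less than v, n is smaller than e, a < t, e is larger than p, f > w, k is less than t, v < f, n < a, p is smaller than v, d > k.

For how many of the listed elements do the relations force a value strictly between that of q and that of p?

3

Chaining upward from p reaches: g, k, t, e, v, f, x, d.
Chaining downward from q reaches: n, g, e, v.
Strictly between p and q are those in both lists: g, e, v — 3 elements.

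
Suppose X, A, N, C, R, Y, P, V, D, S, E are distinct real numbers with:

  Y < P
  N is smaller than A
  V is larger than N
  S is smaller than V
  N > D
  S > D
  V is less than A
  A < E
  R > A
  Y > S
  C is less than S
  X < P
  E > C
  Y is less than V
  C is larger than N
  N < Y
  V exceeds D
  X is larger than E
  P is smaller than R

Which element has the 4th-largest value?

E

Chaining the given pairs: D < N < C < S < Y < V < A < E < X < P < R.
The 4th largest is E.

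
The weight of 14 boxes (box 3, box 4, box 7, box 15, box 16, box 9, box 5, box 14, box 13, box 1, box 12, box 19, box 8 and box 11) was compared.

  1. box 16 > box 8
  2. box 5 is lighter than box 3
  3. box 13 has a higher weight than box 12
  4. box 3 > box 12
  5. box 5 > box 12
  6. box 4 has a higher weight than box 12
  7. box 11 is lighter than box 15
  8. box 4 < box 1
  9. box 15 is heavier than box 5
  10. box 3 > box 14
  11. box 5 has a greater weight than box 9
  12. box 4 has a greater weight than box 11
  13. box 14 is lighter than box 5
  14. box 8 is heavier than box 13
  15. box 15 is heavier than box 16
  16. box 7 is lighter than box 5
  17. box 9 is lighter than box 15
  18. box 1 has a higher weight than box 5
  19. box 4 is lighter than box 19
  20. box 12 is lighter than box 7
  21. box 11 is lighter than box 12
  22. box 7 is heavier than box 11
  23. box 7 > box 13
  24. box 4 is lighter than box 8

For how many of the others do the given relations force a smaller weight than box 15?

Directly below box 15: box 11, box 9, box 5, box 16.
One step further: box 12, box 7, box 14, box 8 (8 so far).
One step further: box 4, box 13 (10 so far).
Nothing else is reachable below box 15; 10 in all.

10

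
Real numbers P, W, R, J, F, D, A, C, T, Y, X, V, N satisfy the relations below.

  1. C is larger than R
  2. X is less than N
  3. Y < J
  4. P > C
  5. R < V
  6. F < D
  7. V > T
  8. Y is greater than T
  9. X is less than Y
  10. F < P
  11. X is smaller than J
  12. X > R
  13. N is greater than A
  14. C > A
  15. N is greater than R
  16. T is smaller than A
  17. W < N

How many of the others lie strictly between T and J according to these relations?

1

Chaining upward from T reaches: A, C, Y, V, N, P.
Chaining downward from J reaches: R, X, Y.
Strictly between T and J are those in both lists: Y — 1 element.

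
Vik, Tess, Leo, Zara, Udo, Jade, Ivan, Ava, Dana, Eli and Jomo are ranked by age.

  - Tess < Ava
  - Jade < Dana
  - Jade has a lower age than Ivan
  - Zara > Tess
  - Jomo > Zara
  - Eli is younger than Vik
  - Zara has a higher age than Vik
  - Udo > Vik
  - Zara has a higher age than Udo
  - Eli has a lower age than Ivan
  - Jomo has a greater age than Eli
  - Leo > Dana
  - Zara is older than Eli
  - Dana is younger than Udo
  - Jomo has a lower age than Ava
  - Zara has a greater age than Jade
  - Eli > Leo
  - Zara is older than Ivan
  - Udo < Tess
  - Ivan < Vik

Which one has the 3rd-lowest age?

The consecutive relations fix a unique order: Jade < Dana < Leo < Eli < Ivan < Vik < Udo < Tess < Zara < Jomo < Ava.
Counting 3 from the smallest end gives Leo.

Leo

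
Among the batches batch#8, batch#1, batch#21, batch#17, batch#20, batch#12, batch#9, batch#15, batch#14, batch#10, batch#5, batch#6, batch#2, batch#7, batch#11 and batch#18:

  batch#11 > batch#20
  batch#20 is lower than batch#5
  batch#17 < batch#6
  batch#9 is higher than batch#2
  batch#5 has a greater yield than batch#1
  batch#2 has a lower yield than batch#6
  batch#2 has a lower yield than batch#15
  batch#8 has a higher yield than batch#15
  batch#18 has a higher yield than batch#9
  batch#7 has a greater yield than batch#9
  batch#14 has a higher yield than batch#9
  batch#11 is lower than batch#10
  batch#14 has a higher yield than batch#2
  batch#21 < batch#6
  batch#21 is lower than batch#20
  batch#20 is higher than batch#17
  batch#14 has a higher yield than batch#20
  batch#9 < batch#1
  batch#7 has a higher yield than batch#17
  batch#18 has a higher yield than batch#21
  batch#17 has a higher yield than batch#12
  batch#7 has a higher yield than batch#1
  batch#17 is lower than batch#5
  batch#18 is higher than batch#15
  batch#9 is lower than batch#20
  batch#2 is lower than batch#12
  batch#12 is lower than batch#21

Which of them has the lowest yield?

Chaining upward from batch#2: directly above it, batch#12, batch#9, batch#6, batch#14, batch#15; then batch#17, batch#21, batch#1, batch#20, batch#7, batch#8, batch#18; then batch#11, batch#5; then batch#10.
That covers every other element, and nothing is given below batch#2, so batch#2 is the lowest yield.

batch#2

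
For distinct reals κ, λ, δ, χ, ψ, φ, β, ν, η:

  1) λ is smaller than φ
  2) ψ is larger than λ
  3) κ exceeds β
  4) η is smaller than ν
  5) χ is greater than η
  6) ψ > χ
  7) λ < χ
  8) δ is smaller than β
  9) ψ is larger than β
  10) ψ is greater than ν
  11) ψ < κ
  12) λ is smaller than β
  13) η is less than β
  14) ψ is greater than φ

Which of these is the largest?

Chaining downward from κ: directly below it, β, ψ; then η, λ, φ, χ, ν, δ.
That covers every other element, and nothing is given above κ, so κ is the largest.

κ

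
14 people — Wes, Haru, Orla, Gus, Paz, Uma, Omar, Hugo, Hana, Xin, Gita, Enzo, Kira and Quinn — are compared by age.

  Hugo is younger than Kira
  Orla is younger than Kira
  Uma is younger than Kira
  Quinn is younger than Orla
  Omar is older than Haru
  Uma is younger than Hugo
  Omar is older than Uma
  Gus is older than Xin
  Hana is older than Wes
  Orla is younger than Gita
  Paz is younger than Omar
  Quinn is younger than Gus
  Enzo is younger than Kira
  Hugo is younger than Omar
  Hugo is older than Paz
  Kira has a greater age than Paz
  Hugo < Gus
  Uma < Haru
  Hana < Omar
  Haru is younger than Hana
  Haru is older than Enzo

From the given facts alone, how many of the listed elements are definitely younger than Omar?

7

The elements the relations force below Omar are Uma, Enzo, Paz, Wes, Hugo, Haru, Hana — no chain reaches any other.
That is 7.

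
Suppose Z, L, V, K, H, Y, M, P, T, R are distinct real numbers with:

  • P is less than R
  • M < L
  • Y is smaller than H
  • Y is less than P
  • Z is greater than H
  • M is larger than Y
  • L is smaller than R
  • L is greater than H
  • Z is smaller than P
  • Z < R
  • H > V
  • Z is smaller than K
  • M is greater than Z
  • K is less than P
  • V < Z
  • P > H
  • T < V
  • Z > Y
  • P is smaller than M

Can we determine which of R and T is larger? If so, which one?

R

Link the given pairs in sequence: T < V; V < H; H < Z; Z < K; K < P; P < M; M < L; L < R.
Together: T < V < H < Z < K < P < M < L < R.
So R is larger.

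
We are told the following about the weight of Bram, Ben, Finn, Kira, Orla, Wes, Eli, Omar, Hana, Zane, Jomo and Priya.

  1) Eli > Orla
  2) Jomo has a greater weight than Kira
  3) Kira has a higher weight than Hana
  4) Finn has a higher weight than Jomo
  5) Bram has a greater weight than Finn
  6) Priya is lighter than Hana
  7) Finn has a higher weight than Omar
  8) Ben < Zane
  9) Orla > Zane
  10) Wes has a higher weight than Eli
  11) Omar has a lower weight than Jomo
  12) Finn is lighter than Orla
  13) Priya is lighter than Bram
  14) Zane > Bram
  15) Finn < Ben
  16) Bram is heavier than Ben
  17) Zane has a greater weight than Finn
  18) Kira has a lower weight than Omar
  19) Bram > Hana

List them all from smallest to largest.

The consecutive links are each given: Priya < Hana; Hana < Kira; Kira < Omar; Omar < Jomo; Jomo < Finn; Finn < Ben; Ben < Bram; Bram < Zane; Zane < Orla; Orla < Eli; Eli < Wes.

Priya < Hana < Kira < Omar < Jomo < Finn < Ben < Bram < Zane < Orla < Eli < Wes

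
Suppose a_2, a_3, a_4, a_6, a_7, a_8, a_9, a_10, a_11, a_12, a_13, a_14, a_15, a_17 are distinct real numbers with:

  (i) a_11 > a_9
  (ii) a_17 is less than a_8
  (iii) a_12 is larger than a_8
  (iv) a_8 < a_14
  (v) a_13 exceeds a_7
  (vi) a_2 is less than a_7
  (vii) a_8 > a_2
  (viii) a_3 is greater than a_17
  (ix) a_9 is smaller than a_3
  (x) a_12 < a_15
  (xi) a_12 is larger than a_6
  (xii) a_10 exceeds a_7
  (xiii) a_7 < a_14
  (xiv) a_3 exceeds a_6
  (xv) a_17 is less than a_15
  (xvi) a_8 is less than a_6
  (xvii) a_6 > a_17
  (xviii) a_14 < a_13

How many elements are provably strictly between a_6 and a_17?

The relations place a_17 below a_6. An element lies strictly between them when it is forced above a_17 and also forced below a_6.
Above a_17: {a_8, a_14, a_12, a_3, a_13, a_15}. Below a_6: {a_2, a_8}.
Intersection: {a_8} — 1.

1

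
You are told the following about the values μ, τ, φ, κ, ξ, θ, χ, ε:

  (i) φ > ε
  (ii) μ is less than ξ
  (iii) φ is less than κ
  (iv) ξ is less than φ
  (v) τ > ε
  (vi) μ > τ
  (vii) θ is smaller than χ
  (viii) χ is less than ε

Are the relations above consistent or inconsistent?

consistent

Every relation is compatible with θ < χ < ε < τ < μ < ξ < φ < κ; the set is consistent.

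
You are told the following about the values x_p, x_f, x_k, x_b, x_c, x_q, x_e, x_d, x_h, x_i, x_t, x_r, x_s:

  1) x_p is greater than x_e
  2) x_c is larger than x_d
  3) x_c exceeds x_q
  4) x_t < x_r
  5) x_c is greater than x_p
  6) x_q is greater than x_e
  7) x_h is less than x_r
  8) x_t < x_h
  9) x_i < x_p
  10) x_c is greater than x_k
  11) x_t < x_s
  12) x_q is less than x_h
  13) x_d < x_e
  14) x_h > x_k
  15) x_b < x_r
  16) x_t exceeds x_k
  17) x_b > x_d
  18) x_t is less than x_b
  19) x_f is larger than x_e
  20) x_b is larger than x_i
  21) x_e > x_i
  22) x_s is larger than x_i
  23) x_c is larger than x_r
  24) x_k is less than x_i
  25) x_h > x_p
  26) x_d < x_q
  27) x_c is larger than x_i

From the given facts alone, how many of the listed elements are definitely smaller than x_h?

7

From x_h the given relations immediately reach x_k, x_t, x_q, x_p.
From those, x_d, x_i, x_e — 7 in total.
No other element is forced below x_h by the given relations, so the count is 7.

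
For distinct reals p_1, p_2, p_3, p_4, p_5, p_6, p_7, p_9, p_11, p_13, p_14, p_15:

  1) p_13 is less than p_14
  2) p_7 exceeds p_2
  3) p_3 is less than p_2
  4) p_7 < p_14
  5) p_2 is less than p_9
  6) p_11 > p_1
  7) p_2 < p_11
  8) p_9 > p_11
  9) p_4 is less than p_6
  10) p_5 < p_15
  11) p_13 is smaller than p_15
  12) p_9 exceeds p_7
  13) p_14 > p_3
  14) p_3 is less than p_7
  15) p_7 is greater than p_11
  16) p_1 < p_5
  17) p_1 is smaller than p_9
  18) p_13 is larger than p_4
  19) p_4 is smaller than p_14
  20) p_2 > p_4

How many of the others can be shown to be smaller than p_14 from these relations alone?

The elements the relations force below p_14 are p_3, p_1, p_4, p_2, p_13, p_11, p_7 — no chain reaches any other.
That is 7.

7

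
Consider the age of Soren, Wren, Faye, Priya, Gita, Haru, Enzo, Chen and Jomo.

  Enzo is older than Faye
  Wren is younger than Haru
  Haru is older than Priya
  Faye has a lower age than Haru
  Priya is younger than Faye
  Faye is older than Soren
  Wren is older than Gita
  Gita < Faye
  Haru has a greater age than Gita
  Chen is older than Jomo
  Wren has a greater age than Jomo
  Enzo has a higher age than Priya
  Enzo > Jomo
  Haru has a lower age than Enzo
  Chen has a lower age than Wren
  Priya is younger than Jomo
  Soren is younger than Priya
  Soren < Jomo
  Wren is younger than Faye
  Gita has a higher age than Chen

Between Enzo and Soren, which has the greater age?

Enzo

Soren < Priya and Priya < Jomo give Soren < Jomo.
Then Jomo < Chen extends the chain to Chen.
Then Chen < Gita extends the chain to Gita.
With Gita < Wren: Soren < Priya < Jomo < Chen < Gita < Wren.
With Wren < Faye: Soren < Priya < Jomo < Chen < Gita < Wren < Faye.
With Faye < Haru: Soren < Priya < Jomo < Chen < Gita < Wren < Faye < Haru.
With Haru < Enzo: Soren < Priya < Jomo < Chen < Gita < Wren < Faye < Haru < Enzo.
So Soren < Enzo; Enzo is the older of the two.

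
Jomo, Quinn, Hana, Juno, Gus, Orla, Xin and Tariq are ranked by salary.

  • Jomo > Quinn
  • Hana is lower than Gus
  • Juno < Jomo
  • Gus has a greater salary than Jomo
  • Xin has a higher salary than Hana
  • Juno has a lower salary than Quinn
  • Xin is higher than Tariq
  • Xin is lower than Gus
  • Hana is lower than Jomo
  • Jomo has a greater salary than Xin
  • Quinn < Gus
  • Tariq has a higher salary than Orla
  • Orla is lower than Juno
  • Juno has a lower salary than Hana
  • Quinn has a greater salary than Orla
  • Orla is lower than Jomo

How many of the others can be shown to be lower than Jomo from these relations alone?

From Jomo the given relations immediately reach Orla, Juno, Hana, Xin, Quinn.
From those, Tariq — 6 in total.
No other element is forced below Jomo by the given relations, so the count is 6.

6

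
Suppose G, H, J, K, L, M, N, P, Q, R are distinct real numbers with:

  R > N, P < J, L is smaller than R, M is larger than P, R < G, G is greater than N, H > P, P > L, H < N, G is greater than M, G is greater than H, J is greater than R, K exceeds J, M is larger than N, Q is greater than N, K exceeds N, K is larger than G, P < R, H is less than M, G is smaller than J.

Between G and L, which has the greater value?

L < P and P < H give L < H.
With H < N: L < P < H < N.
With N < R: L < P < H < N < R.
With R < G: L < P < H < N < R < G.
So L < G; G is the larger of the two.

G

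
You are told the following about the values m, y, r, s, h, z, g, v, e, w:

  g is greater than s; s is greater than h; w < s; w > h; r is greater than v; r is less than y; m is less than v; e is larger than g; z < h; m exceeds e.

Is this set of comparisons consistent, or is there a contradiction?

Every relation is compatible with z < h < w < s < g < e < m < v < r < y; the set is consistent.

consistent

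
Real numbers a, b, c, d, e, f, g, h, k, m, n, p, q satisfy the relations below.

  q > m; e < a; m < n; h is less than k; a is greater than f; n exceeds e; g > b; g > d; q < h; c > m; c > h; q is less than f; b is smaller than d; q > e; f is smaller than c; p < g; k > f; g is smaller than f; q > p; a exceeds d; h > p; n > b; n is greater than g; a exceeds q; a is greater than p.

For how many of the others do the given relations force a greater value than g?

From g the given relations immediately reach f, n.
From those, c, k, a — 5 in total.
Nothing else is reachable above g; 5 in all.

5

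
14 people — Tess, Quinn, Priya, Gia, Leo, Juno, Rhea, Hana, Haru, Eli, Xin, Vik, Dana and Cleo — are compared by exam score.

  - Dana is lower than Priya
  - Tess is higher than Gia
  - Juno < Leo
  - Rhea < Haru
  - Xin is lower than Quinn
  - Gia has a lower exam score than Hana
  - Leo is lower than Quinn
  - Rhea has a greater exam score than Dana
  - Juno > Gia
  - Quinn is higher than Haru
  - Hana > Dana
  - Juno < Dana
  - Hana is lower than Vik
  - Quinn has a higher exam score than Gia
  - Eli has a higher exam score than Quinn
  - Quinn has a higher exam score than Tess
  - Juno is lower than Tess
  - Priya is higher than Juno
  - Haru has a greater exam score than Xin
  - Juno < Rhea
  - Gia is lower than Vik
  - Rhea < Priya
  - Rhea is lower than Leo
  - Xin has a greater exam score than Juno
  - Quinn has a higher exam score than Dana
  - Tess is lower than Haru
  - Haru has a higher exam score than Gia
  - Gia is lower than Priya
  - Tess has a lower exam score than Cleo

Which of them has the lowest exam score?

Juno is not least since Gia < Juno; Dana is not least since Juno < Dana; Tess is not least since Juno < Tess; Hana is not least since Dana < Hana; Vik is not least since Gia < Vik; Xin is not least since Juno < Xin; Rhea is not least since Dana < Rhea; Leo is not least since Juno < Leo; Haru is not least since Tess < Haru; Quinn is not least since Tess < Quinn; Cleo is not least since Tess < Cleo; Priya is not least since Juno < Priya; Eli is not least since Quinn < Eli.
Only Gia has nothing below it, so Gia is the lowest exam score.

Gia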